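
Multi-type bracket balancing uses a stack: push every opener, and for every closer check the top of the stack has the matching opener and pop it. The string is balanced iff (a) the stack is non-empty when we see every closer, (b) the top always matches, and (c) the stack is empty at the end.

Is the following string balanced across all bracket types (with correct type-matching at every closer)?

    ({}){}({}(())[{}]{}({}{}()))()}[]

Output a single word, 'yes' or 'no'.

Answer: no

Derivation:
pos 0: push '('; stack = (
pos 1: push '{'; stack = ({
pos 2: '}' matches '{'; pop; stack = (
pos 3: ')' matches '('; pop; stack = (empty)
pos 4: push '{'; stack = {
pos 5: '}' matches '{'; pop; stack = (empty)
pos 6: push '('; stack = (
pos 7: push '{'; stack = ({
pos 8: '}' matches '{'; pop; stack = (
pos 9: push '('; stack = ((
pos 10: push '('; stack = (((
pos 11: ')' matches '('; pop; stack = ((
pos 12: ')' matches '('; pop; stack = (
pos 13: push '['; stack = ([
pos 14: push '{'; stack = ([{
pos 15: '}' matches '{'; pop; stack = ([
pos 16: ']' matches '['; pop; stack = (
pos 17: push '{'; stack = ({
pos 18: '}' matches '{'; pop; stack = (
pos 19: push '('; stack = ((
pos 20: push '{'; stack = (({
pos 21: '}' matches '{'; pop; stack = ((
pos 22: push '{'; stack = (({
pos 23: '}' matches '{'; pop; stack = ((
pos 24: push '('; stack = (((
pos 25: ')' matches '('; pop; stack = ((
pos 26: ')' matches '('; pop; stack = (
pos 27: ')' matches '('; pop; stack = (empty)
pos 28: push '('; stack = (
pos 29: ')' matches '('; pop; stack = (empty)
pos 30: saw closer '}' but stack is empty → INVALID
Verdict: unmatched closer '}' at position 30 → no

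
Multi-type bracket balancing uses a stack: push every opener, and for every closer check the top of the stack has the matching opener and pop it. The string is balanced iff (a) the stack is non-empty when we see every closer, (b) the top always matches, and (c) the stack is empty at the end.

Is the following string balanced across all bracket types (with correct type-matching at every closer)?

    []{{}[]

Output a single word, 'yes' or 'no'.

pos 0: push '['; stack = [
pos 1: ']' matches '['; pop; stack = (empty)
pos 2: push '{'; stack = {
pos 3: push '{'; stack = {{
pos 4: '}' matches '{'; pop; stack = {
pos 5: push '['; stack = {[
pos 6: ']' matches '['; pop; stack = {
end: stack still non-empty ({) → INVALID
Verdict: unclosed openers at end: { → no

Answer: no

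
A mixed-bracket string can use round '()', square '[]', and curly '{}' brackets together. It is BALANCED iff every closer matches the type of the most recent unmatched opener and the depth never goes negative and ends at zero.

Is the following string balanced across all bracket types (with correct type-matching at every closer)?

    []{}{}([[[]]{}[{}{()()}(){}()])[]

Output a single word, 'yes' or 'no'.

pos 0: push '['; stack = [
pos 1: ']' matches '['; pop; stack = (empty)
pos 2: push '{'; stack = {
pos 3: '}' matches '{'; pop; stack = (empty)
pos 4: push '{'; stack = {
pos 5: '}' matches '{'; pop; stack = (empty)
pos 6: push '('; stack = (
pos 7: push '['; stack = ([
pos 8: push '['; stack = ([[
pos 9: push '['; stack = ([[[
pos 10: ']' matches '['; pop; stack = ([[
pos 11: ']' matches '['; pop; stack = ([
pos 12: push '{'; stack = ([{
pos 13: '}' matches '{'; pop; stack = ([
pos 14: push '['; stack = ([[
pos 15: push '{'; stack = ([[{
pos 16: '}' matches '{'; pop; stack = ([[
pos 17: push '{'; stack = ([[{
pos 18: push '('; stack = ([[{(
pos 19: ')' matches '('; pop; stack = ([[{
pos 20: push '('; stack = ([[{(
pos 21: ')' matches '('; pop; stack = ([[{
pos 22: '}' matches '{'; pop; stack = ([[
pos 23: push '('; stack = ([[(
pos 24: ')' matches '('; pop; stack = ([[
pos 25: push '{'; stack = ([[{
pos 26: '}' matches '{'; pop; stack = ([[
pos 27: push '('; stack = ([[(
pos 28: ')' matches '('; pop; stack = ([[
pos 29: ']' matches '['; pop; stack = ([
pos 30: saw closer ')' but top of stack is '[' (expected ']') → INVALID
Verdict: type mismatch at position 30: ')' closes '[' → no

Answer: no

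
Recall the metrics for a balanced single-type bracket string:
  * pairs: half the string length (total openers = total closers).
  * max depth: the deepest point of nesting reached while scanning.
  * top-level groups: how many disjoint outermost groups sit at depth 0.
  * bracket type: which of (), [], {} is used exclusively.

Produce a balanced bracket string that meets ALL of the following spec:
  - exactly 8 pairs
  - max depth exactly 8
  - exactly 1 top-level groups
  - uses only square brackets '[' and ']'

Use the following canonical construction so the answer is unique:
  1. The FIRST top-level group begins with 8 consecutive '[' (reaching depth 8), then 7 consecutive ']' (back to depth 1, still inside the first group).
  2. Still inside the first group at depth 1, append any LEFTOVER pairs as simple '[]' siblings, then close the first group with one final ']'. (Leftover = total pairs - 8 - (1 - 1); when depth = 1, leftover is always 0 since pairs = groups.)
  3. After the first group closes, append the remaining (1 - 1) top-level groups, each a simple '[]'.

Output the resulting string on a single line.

Answer: [[[[[[[[]]]]]]]]

Derivation:
Spec: pairs=8 depth=8 groups=1
Leftover pairs = 8 - 8 - (1-1) = 0
First group: deep chain of depth 8 + 0 sibling pairs
Remaining 0 groups: simple '[]' each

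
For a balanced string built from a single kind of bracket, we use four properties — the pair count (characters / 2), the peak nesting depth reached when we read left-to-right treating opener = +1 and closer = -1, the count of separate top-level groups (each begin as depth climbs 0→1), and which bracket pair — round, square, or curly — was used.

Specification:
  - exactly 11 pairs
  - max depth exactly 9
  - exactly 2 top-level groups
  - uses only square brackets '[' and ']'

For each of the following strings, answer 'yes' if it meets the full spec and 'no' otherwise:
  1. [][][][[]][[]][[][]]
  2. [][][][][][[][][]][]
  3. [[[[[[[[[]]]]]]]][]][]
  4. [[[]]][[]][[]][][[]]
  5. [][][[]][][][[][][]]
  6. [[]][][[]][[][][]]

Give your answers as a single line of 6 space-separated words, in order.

Answer: no no yes no no no

Derivation:
String 1 '[][][][[]][[]][[][]]': depth seq [1 0 1 0 1 0 1 2 1 0 1 2 1 0 1 2 1 2 1 0]
  -> pairs=10 depth=2 groups=6 -> no
String 2 '[][][][][][[][][]][]': depth seq [1 0 1 0 1 0 1 0 1 0 1 2 1 2 1 2 1 0 1 0]
  -> pairs=10 depth=2 groups=7 -> no
String 3 '[[[[[[[[[]]]]]]]][]][]': depth seq [1 2 3 4 5 6 7 8 9 8 7 6 5 4 3 2 1 2 1 0 1 0]
  -> pairs=11 depth=9 groups=2 -> yes
String 4 '[[[]]][[]][[]][][[]]': depth seq [1 2 3 2 1 0 1 2 1 0 1 2 1 0 1 0 1 2 1 0]
  -> pairs=10 depth=3 groups=5 -> no
String 5 '[][][[]][][][[][][]]': depth seq [1 0 1 0 1 2 1 0 1 0 1 0 1 2 1 2 1 2 1 0]
  -> pairs=10 depth=2 groups=6 -> no
String 6 '[[]][][[]][[][][]]': depth seq [1 2 1 0 1 0 1 2 1 0 1 2 1 2 1 2 1 0]
  -> pairs=9 depth=2 groups=4 -> no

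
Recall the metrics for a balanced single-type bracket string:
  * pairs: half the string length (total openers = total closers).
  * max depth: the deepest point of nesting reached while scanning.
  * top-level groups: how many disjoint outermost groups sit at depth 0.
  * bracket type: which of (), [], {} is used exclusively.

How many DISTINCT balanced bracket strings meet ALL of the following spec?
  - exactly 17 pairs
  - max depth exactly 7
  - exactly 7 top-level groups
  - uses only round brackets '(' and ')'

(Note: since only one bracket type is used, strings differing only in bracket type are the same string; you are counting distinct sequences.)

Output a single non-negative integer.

Answer: 56693

Derivation:
Spec: pairs=17 depth=7 groups=7
Count(depth <= 7) = 2173353
Count(depth <= 6) = 2116660
Count(depth == 7) = 2173353 - 2116660 = 56693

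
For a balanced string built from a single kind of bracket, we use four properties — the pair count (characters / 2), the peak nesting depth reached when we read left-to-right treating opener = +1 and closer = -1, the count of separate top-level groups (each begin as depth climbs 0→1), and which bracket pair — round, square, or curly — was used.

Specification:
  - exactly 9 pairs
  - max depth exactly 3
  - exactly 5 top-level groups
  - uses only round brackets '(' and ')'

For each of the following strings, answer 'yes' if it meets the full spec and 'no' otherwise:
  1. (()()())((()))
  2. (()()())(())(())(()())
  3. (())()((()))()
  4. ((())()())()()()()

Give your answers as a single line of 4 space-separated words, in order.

Answer: no no no yes

Derivation:
String 1 '(()()())((()))': depth seq [1 2 1 2 1 2 1 0 1 2 3 2 1 0]
  -> pairs=7 depth=3 groups=2 -> no
String 2 '(()()())(())(())(()())': depth seq [1 2 1 2 1 2 1 0 1 2 1 0 1 2 1 0 1 2 1 2 1 0]
  -> pairs=11 depth=2 groups=4 -> no
String 3 '(())()((()))()': depth seq [1 2 1 0 1 0 1 2 3 2 1 0 1 0]
  -> pairs=7 depth=3 groups=4 -> no
String 4 '((())()())()()()()': depth seq [1 2 3 2 1 2 1 2 1 0 1 0 1 0 1 0 1 0]
  -> pairs=9 depth=3 groups=5 -> yes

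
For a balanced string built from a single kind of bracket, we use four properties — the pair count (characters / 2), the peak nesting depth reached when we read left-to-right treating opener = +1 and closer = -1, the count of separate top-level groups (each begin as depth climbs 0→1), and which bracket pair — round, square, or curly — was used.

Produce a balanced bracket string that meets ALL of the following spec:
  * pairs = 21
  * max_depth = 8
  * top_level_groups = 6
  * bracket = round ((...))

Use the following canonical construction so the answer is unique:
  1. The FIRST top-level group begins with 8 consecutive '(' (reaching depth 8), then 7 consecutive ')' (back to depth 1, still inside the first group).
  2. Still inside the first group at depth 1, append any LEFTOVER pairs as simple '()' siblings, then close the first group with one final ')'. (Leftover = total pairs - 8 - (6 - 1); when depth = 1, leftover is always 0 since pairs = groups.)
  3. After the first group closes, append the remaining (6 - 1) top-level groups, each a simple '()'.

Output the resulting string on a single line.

Answer: (((((((()))))))()()()()()()()())()()()()()

Derivation:
Spec: pairs=21 depth=8 groups=6
Leftover pairs = 21 - 8 - (6-1) = 8
First group: deep chain of depth 8 + 8 sibling pairs
Remaining 5 groups: simple '()' each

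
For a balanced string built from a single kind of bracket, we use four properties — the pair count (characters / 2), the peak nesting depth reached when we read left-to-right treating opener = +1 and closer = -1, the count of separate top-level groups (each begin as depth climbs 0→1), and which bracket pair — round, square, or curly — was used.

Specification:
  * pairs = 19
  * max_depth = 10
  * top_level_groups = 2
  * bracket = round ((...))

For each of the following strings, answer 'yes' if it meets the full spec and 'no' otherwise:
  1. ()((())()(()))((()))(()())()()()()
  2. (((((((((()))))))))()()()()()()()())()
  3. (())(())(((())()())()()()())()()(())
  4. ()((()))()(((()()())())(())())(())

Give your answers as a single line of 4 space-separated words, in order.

String 1 '()((())()(()))((()))(()())()()()()': depth seq [1 0 1 2 3 2 1 2 1 2 3 2 1 0 1 2 3 2 1 0 1 2 1 2 1 0 1 0 1 0 1 0 1 0]
  -> pairs=17 depth=3 groups=8 -> no
String 2 '(((((((((()))))))))()()()()()()()())()': depth seq [1 2 3 4 5 6 7 8 9 10 9 8 7 6 5 4 3 2 1 2 1 2 1 2 1 2 1 2 1 2 1 2 1 2 1 0 1 0]
  -> pairs=19 depth=10 groups=2 -> yes
String 3 '(())(())(((())()())()()()())()()(())': depth seq [1 2 1 0 1 2 1 0 1 2 3 4 3 2 3 2 3 2 1 2 1 2 1 2 1 2 1 0 1 0 1 0 1 2 1 0]
  -> pairs=18 depth=4 groups=6 -> no
String 4 '()((()))()(((()()())())(())())(())': depth seq [1 0 1 2 3 2 1 0 1 0 1 2 3 4 3 4 3 4 3 2 3 2 1 2 3 2 1 2 1 0 1 2 1 0]
  -> pairs=17 depth=4 groups=5 -> no

Answer: no yes no no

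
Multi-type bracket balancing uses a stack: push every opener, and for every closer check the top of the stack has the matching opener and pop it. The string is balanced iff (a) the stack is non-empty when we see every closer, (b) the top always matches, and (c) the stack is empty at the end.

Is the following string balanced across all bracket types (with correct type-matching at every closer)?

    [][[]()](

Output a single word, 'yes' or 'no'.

pos 0: push '['; stack = [
pos 1: ']' matches '['; pop; stack = (empty)
pos 2: push '['; stack = [
pos 3: push '['; stack = [[
pos 4: ']' matches '['; pop; stack = [
pos 5: push '('; stack = [(
pos 6: ')' matches '('; pop; stack = [
pos 7: ']' matches '['; pop; stack = (empty)
pos 8: push '('; stack = (
end: stack still non-empty (() → INVALID
Verdict: unclosed openers at end: ( → no

Answer: no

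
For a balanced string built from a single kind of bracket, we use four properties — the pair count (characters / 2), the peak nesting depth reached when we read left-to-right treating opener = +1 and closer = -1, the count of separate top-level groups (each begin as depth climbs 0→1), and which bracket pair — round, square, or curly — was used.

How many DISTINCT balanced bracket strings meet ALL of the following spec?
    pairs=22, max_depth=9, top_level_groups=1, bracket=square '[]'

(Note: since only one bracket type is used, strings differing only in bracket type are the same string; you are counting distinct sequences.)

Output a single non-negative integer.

Spec: pairs=22 depth=9 groups=1
Count(depth <= 9) = 20497829133
Count(depth <= 8) = 16783118309
Count(depth == 9) = 20497829133 - 16783118309 = 3714710824

Answer: 3714710824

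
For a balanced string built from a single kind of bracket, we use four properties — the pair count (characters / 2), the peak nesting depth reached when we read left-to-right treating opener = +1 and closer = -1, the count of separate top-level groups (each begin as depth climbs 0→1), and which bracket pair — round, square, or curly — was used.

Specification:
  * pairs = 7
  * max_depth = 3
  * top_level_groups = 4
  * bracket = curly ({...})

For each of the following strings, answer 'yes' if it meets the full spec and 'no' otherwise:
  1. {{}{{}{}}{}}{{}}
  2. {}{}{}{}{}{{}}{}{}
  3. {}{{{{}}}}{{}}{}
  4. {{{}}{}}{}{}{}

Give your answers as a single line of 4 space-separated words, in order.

String 1 '{{}{{}{}}{}}{{}}': depth seq [1 2 1 2 3 2 3 2 1 2 1 0 1 2 1 0]
  -> pairs=8 depth=3 groups=2 -> no
String 2 '{}{}{}{}{}{{}}{}{}': depth seq [1 0 1 0 1 0 1 0 1 0 1 2 1 0 1 0 1 0]
  -> pairs=9 depth=2 groups=8 -> no
String 3 '{}{{{{}}}}{{}}{}': depth seq [1 0 1 2 3 4 3 2 1 0 1 2 1 0 1 0]
  -> pairs=8 depth=4 groups=4 -> no
String 4 '{{{}}{}}{}{}{}': depth seq [1 2 3 2 1 2 1 0 1 0 1 0 1 0]
  -> pairs=7 depth=3 groups=4 -> yes

Answer: no no no yes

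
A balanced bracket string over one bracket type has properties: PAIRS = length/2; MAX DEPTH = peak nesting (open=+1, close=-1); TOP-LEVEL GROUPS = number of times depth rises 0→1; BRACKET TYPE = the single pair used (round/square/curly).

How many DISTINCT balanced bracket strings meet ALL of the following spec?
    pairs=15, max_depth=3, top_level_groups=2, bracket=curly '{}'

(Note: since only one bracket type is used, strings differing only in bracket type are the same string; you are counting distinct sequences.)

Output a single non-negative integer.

Answer: 32754

Derivation:
Spec: pairs=15 depth=3 groups=2
Count(depth <= 3) = 32768
Count(depth <= 2) = 14
Count(depth == 3) = 32768 - 14 = 32754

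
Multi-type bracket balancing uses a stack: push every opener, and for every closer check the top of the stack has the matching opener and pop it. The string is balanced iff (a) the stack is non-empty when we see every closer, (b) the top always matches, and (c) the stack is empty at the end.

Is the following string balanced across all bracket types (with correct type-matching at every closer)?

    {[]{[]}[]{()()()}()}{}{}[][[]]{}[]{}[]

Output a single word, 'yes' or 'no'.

Answer: yes

Derivation:
pos 0: push '{'; stack = {
pos 1: push '['; stack = {[
pos 2: ']' matches '['; pop; stack = {
pos 3: push '{'; stack = {{
pos 4: push '['; stack = {{[
pos 5: ']' matches '['; pop; stack = {{
pos 6: '}' matches '{'; pop; stack = {
pos 7: push '['; stack = {[
pos 8: ']' matches '['; pop; stack = {
pos 9: push '{'; stack = {{
pos 10: push '('; stack = {{(
pos 11: ')' matches '('; pop; stack = {{
pos 12: push '('; stack = {{(
pos 13: ')' matches '('; pop; stack = {{
pos 14: push '('; stack = {{(
pos 15: ')' matches '('; pop; stack = {{
pos 16: '}' matches '{'; pop; stack = {
pos 17: push '('; stack = {(
pos 18: ')' matches '('; pop; stack = {
pos 19: '}' matches '{'; pop; stack = (empty)
pos 20: push '{'; stack = {
pos 21: '}' matches '{'; pop; stack = (empty)
pos 22: push '{'; stack = {
pos 23: '}' matches '{'; pop; stack = (empty)
pos 24: push '['; stack = [
pos 25: ']' matches '['; pop; stack = (empty)
pos 26: push '['; stack = [
pos 27: push '['; stack = [[
pos 28: ']' matches '['; pop; stack = [
pos 29: ']' matches '['; pop; stack = (empty)
pos 30: push '{'; stack = {
pos 31: '}' matches '{'; pop; stack = (empty)
pos 32: push '['; stack = [
pos 33: ']' matches '['; pop; stack = (empty)
pos 34: push '{'; stack = {
pos 35: '}' matches '{'; pop; stack = (empty)
pos 36: push '['; stack = [
pos 37: ']' matches '['; pop; stack = (empty)
end: stack empty → VALID
Verdict: properly nested → yes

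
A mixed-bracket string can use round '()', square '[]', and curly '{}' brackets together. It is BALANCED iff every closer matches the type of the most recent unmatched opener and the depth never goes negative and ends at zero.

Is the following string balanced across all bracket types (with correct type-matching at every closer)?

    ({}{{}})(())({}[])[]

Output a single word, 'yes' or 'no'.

pos 0: push '('; stack = (
pos 1: push '{'; stack = ({
pos 2: '}' matches '{'; pop; stack = (
pos 3: push '{'; stack = ({
pos 4: push '{'; stack = ({{
pos 5: '}' matches '{'; pop; stack = ({
pos 6: '}' matches '{'; pop; stack = (
pos 7: ')' matches '('; pop; stack = (empty)
pos 8: push '('; stack = (
pos 9: push '('; stack = ((
pos 10: ')' matches '('; pop; stack = (
pos 11: ')' matches '('; pop; stack = (empty)
pos 12: push '('; stack = (
pos 13: push '{'; stack = ({
pos 14: '}' matches '{'; pop; stack = (
pos 15: push '['; stack = ([
pos 16: ']' matches '['; pop; stack = (
pos 17: ')' matches '('; pop; stack = (empty)
pos 18: push '['; stack = [
pos 19: ']' matches '['; pop; stack = (empty)
end: stack empty → VALID
Verdict: properly nested → yes

Answer: yes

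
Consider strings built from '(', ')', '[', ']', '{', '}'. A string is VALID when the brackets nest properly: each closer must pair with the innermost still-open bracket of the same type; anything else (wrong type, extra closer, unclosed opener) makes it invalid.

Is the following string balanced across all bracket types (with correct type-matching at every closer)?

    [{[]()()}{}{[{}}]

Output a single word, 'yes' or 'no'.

pos 0: push '['; stack = [
pos 1: push '{'; stack = [{
pos 2: push '['; stack = [{[
pos 3: ']' matches '['; pop; stack = [{
pos 4: push '('; stack = [{(
pos 5: ')' matches '('; pop; stack = [{
pos 6: push '('; stack = [{(
pos 7: ')' matches '('; pop; stack = [{
pos 8: '}' matches '{'; pop; stack = [
pos 9: push '{'; stack = [{
pos 10: '}' matches '{'; pop; stack = [
pos 11: push '{'; stack = [{
pos 12: push '['; stack = [{[
pos 13: push '{'; stack = [{[{
pos 14: '}' matches '{'; pop; stack = [{[
pos 15: saw closer '}' but top of stack is '[' (expected ']') → INVALID
Verdict: type mismatch at position 15: '}' closes '[' → no

Answer: no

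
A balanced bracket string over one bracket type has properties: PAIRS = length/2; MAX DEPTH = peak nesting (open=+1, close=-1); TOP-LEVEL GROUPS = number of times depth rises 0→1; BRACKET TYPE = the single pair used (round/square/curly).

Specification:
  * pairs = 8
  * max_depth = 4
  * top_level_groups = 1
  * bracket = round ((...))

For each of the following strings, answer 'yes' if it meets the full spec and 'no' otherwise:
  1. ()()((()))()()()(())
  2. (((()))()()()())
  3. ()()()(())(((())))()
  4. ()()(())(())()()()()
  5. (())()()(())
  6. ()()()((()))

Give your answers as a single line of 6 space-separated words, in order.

Answer: no yes no no no no

Derivation:
String 1 '()()((()))()()()(())': depth seq [1 0 1 0 1 2 3 2 1 0 1 0 1 0 1 0 1 2 1 0]
  -> pairs=10 depth=3 groups=7 -> no
String 2 '(((()))()()()())': depth seq [1 2 3 4 3 2 1 2 1 2 1 2 1 2 1 0]
  -> pairs=8 depth=4 groups=1 -> yes
String 3 '()()()(())(((())))()': depth seq [1 0 1 0 1 0 1 2 1 0 1 2 3 4 3 2 1 0 1 0]
  -> pairs=10 depth=4 groups=6 -> no
String 4 '()()(())(())()()()()': depth seq [1 0 1 0 1 2 1 0 1 2 1 0 1 0 1 0 1 0 1 0]
  -> pairs=10 depth=2 groups=8 -> no
String 5 '(())()()(())': depth seq [1 2 1 0 1 0 1 0 1 2 1 0]
  -> pairs=6 depth=2 groups=4 -> no
String 6 '()()()((()))': depth seq [1 0 1 0 1 0 1 2 3 2 1 0]
  -> pairs=6 depth=3 groups=4 -> no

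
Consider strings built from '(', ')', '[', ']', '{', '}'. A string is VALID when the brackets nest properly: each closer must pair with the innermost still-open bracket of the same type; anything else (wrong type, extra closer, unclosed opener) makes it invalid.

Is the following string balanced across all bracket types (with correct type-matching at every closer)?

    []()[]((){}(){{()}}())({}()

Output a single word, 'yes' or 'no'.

pos 0: push '['; stack = [
pos 1: ']' matches '['; pop; stack = (empty)
pos 2: push '('; stack = (
pos 3: ')' matches '('; pop; stack = (empty)
pos 4: push '['; stack = [
pos 5: ']' matches '['; pop; stack = (empty)
pos 6: push '('; stack = (
pos 7: push '('; stack = ((
pos 8: ')' matches '('; pop; stack = (
pos 9: push '{'; stack = ({
pos 10: '}' matches '{'; pop; stack = (
pos 11: push '('; stack = ((
pos 12: ')' matches '('; pop; stack = (
pos 13: push '{'; stack = ({
pos 14: push '{'; stack = ({{
pos 15: push '('; stack = ({{(
pos 16: ')' matches '('; pop; stack = ({{
pos 17: '}' matches '{'; pop; stack = ({
pos 18: '}' matches '{'; pop; stack = (
pos 19: push '('; stack = ((
pos 20: ')' matches '('; pop; stack = (
pos 21: ')' matches '('; pop; stack = (empty)
pos 22: push '('; stack = (
pos 23: push '{'; stack = ({
pos 24: '}' matches '{'; pop; stack = (
pos 25: push '('; stack = ((
pos 26: ')' matches '('; pop; stack = (
end: stack still non-empty (() → INVALID
Verdict: unclosed openers at end: ( → no

Answer: no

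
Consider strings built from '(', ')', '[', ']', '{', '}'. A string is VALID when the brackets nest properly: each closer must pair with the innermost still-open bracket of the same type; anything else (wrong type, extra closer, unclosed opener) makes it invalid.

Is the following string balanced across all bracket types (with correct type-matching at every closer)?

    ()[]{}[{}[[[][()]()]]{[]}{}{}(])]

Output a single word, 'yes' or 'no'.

pos 0: push '('; stack = (
pos 1: ')' matches '('; pop; stack = (empty)
pos 2: push '['; stack = [
pos 3: ']' matches '['; pop; stack = (empty)
pos 4: push '{'; stack = {
pos 5: '}' matches '{'; pop; stack = (empty)
pos 6: push '['; stack = [
pos 7: push '{'; stack = [{
pos 8: '}' matches '{'; pop; stack = [
pos 9: push '['; stack = [[
pos 10: push '['; stack = [[[
pos 11: push '['; stack = [[[[
pos 12: ']' matches '['; pop; stack = [[[
pos 13: push '['; stack = [[[[
pos 14: push '('; stack = [[[[(
pos 15: ')' matches '('; pop; stack = [[[[
pos 16: ']' matches '['; pop; stack = [[[
pos 17: push '('; stack = [[[(
pos 18: ')' matches '('; pop; stack = [[[
pos 19: ']' matches '['; pop; stack = [[
pos 20: ']' matches '['; pop; stack = [
pos 21: push '{'; stack = [{
pos 22: push '['; stack = [{[
pos 23: ']' matches '['; pop; stack = [{
pos 24: '}' matches '{'; pop; stack = [
pos 25: push '{'; stack = [{
pos 26: '}' matches '{'; pop; stack = [
pos 27: push '{'; stack = [{
pos 28: '}' matches '{'; pop; stack = [
pos 29: push '('; stack = [(
pos 30: saw closer ']' but top of stack is '(' (expected ')') → INVALID
Verdict: type mismatch at position 30: ']' closes '(' → no

Answer: no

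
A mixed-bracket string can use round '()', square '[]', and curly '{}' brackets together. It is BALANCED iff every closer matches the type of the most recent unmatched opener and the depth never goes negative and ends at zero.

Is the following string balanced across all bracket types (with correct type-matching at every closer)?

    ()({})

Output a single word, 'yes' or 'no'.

pos 0: push '('; stack = (
pos 1: ')' matches '('; pop; stack = (empty)
pos 2: push '('; stack = (
pos 3: push '{'; stack = ({
pos 4: '}' matches '{'; pop; stack = (
pos 5: ')' matches '('; pop; stack = (empty)
end: stack empty → VALID
Verdict: properly nested → yes

Answer: yes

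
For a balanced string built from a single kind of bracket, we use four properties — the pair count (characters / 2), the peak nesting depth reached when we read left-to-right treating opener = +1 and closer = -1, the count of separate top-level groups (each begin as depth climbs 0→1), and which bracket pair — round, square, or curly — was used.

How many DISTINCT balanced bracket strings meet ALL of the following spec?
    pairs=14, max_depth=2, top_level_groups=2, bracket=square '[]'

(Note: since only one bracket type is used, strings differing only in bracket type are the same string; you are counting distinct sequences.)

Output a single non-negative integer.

Answer: 13

Derivation:
Spec: pairs=14 depth=2 groups=2
Count(depth <= 2) = 13
Count(depth <= 1) = 0
Count(depth == 2) = 13 - 0 = 13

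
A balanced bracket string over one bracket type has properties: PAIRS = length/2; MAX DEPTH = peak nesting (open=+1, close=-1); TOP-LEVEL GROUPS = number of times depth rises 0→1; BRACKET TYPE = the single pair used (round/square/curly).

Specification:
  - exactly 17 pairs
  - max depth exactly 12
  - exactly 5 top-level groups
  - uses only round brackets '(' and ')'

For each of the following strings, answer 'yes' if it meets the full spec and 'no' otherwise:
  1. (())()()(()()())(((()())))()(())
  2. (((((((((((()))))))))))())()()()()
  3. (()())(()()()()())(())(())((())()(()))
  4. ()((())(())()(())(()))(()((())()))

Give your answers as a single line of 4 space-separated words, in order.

Answer: no yes no no

Derivation:
String 1 '(())()()(()()())(((()())))()(())': depth seq [1 2 1 0 1 0 1 0 1 2 1 2 1 2 1 0 1 2 3 4 3 4 3 2 1 0 1 0 1 2 1 0]
  -> pairs=16 depth=4 groups=7 -> no
String 2 '(((((((((((()))))))))))())()()()()': depth seq [1 2 3 4 5 6 7 8 9 10 11 12 11 10 9 8 7 6 5 4 3 2 1 2 1 0 1 0 1 0 1 0 1 0]
  -> pairs=17 depth=12 groups=5 -> yes
String 3 '(()())(()()()()())(())(())((())()(()))': depth seq [1 2 1 2 1 0 1 2 1 2 1 2 1 2 1 2 1 0 1 2 1 0 1 2 1 0 1 2 3 2 1 2 1 2 3 2 1 0]
  -> pairs=19 depth=3 groups=5 -> no
String 4 '()((())(())()(())(()))(()((())()))': depth seq [1 0 1 2 3 2 1 2 3 2 1 2 1 2 3 2 1 2 3 2 1 0 1 2 1 2 3 4 3 2 3 2 1 0]
  -> pairs=17 depth=4 groups=3 -> no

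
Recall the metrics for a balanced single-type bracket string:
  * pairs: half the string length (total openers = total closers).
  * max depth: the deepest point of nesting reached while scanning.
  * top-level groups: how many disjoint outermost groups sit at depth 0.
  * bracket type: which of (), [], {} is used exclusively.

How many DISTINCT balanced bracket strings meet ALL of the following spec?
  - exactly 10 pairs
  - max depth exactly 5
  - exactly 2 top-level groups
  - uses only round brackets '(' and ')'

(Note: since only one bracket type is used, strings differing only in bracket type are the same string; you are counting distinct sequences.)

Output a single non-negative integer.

Spec: pairs=10 depth=5 groups=2
Count(depth <= 5) = 4012
Count(depth <= 4) = 2551
Count(depth == 5) = 4012 - 2551 = 1461

Answer: 1461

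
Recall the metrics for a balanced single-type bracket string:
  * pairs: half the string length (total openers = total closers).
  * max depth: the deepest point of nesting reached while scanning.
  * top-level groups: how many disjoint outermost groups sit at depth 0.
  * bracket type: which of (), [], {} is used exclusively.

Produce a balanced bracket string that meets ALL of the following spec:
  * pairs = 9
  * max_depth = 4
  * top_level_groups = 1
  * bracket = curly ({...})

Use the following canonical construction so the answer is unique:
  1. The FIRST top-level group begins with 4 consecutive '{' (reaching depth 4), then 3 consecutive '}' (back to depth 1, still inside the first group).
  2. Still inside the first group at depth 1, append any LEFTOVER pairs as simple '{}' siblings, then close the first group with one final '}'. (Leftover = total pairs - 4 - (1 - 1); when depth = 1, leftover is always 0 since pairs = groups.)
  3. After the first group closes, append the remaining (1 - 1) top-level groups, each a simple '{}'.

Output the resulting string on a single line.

Spec: pairs=9 depth=4 groups=1
Leftover pairs = 9 - 4 - (1-1) = 5
First group: deep chain of depth 4 + 5 sibling pairs
Remaining 0 groups: simple '{}' each

Answer: {{{{}}}{}{}{}{}{}}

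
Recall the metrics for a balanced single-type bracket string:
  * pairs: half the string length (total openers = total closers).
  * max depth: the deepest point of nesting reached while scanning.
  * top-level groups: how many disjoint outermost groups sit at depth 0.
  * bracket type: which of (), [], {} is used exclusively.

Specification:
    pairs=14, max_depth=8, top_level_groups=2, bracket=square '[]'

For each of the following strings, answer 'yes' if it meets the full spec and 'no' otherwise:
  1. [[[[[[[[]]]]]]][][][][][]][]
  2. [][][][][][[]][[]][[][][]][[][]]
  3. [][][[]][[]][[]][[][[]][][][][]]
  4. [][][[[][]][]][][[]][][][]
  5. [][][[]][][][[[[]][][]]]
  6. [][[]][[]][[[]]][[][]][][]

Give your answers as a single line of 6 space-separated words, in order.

Answer: yes no no no no no

Derivation:
String 1 '[[[[[[[[]]]]]]][][][][][]][]': depth seq [1 2 3 4 5 6 7 8 7 6 5 4 3 2 1 2 1 2 1 2 1 2 1 2 1 0 1 0]
  -> pairs=14 depth=8 groups=2 -> yes
String 2 '[][][][][][[]][[]][[][][]][[][]]': depth seq [1 0 1 0 1 0 1 0 1 0 1 2 1 0 1 2 1 0 1 2 1 2 1 2 1 0 1 2 1 2 1 0]
  -> pairs=16 depth=2 groups=9 -> no
String 3 '[][][[]][[]][[]][[][[]][][][][]]': depth seq [1 0 1 0 1 2 1 0 1 2 1 0 1 2 1 0 1 2 1 2 3 2 1 2 1 2 1 2 1 2 1 0]
  -> pairs=16 depth=3 groups=6 -> no
String 4 '[][][[[][]][]][][[]][][][]': depth seq [1 0 1 0 1 2 3 2 3 2 1 2 1 0 1 0 1 2 1 0 1 0 1 0 1 0]
  -> pairs=13 depth=3 groups=8 -> no
String 5 '[][][[]][][][[[[]][][]]]': depth seq [1 0 1 0 1 2 1 0 1 0 1 0 1 2 3 4 3 2 3 2 3 2 1 0]
  -> pairs=12 depth=4 groups=6 -> no
String 6 '[][[]][[]][[[]]][[][]][][]': depth seq [1 0 1 2 1 0 1 2 1 0 1 2 3 2 1 0 1 2 1 2 1 0 1 0 1 0]
  -> pairs=13 depth=3 groups=7 -> no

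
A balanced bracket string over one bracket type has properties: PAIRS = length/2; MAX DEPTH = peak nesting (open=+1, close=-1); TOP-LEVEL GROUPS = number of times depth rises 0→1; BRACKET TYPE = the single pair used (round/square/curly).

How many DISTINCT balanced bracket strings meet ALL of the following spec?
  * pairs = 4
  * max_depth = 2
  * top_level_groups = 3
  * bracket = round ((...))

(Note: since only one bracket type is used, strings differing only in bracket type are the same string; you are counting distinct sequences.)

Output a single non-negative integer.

Spec: pairs=4 depth=2 groups=3
Count(depth <= 2) = 3
Count(depth <= 1) = 0
Count(depth == 2) = 3 - 0 = 3

Answer: 3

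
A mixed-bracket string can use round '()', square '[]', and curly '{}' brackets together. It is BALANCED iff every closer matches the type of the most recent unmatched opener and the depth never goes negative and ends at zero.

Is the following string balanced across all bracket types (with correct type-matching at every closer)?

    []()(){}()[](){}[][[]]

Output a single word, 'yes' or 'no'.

pos 0: push '['; stack = [
pos 1: ']' matches '['; pop; stack = (empty)
pos 2: push '('; stack = (
pos 3: ')' matches '('; pop; stack = (empty)
pos 4: push '('; stack = (
pos 5: ')' matches '('; pop; stack = (empty)
pos 6: push '{'; stack = {
pos 7: '}' matches '{'; pop; stack = (empty)
pos 8: push '('; stack = (
pos 9: ')' matches '('; pop; stack = (empty)
pos 10: push '['; stack = [
pos 11: ']' matches '['; pop; stack = (empty)
pos 12: push '('; stack = (
pos 13: ')' matches '('; pop; stack = (empty)
pos 14: push '{'; stack = {
pos 15: '}' matches '{'; pop; stack = (empty)
pos 16: push '['; stack = [
pos 17: ']' matches '['; pop; stack = (empty)
pos 18: push '['; stack = [
pos 19: push '['; stack = [[
pos 20: ']' matches '['; pop; stack = [
pos 21: ']' matches '['; pop; stack = (empty)
end: stack empty → VALID
Verdict: properly nested → yes

Answer: yes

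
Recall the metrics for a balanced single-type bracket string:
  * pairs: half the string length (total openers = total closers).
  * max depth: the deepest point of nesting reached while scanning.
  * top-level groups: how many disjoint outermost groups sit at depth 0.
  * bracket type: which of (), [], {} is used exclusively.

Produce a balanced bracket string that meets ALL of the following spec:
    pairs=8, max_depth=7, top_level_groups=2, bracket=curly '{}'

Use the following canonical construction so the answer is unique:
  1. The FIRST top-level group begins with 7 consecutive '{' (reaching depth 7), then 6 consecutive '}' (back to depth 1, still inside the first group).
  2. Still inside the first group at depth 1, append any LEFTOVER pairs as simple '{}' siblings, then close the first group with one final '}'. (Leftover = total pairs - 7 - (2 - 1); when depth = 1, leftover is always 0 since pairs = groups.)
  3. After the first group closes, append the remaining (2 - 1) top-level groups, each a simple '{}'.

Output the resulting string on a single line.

Spec: pairs=8 depth=7 groups=2
Leftover pairs = 8 - 7 - (2-1) = 0
First group: deep chain of depth 7 + 0 sibling pairs
Remaining 1 groups: simple '{}' each

Answer: {{{{{{{}}}}}}}{}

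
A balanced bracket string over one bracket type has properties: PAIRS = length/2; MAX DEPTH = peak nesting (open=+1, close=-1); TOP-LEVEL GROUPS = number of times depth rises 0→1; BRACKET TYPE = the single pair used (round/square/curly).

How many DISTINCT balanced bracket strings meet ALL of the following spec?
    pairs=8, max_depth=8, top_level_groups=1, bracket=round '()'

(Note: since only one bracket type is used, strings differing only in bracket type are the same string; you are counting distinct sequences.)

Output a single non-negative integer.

Answer: 1

Derivation:
Spec: pairs=8 depth=8 groups=1
Count(depth <= 8) = 429
Count(depth <= 7) = 428
Count(depth == 8) = 429 - 428 = 1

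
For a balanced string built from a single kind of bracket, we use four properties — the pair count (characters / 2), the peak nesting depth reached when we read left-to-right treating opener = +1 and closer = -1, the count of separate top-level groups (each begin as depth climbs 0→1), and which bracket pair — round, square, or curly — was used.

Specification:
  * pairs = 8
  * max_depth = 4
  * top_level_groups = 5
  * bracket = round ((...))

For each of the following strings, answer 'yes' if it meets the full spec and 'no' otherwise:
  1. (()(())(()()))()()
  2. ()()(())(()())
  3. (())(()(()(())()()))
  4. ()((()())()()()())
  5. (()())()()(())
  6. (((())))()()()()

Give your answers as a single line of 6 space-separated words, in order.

String 1 '(()(())(()()))()()': depth seq [1 2 1 2 3 2 1 2 3 2 3 2 1 0 1 0 1 0]
  -> pairs=9 depth=3 groups=3 -> no
String 2 '()()(())(()())': depth seq [1 0 1 0 1 2 1 0 1 2 1 2 1 0]
  -> pairs=7 depth=2 groups=4 -> no
String 3 '(())(()(()(())()()))': depth seq [1 2 1 0 1 2 1 2 3 2 3 4 3 2 3 2 3 2 1 0]
  -> pairs=10 depth=4 groups=2 -> no
String 4 '()((()())()()()())': depth seq [1 0 1 2 3 2 3 2 1 2 1 2 1 2 1 2 1 0]
  -> pairs=9 depth=3 groups=2 -> no
String 5 '(()())()()(())': depth seq [1 2 1 2 1 0 1 0 1 0 1 2 1 0]
  -> pairs=7 depth=2 groups=4 -> no
String 6 '(((())))()()()()': depth seq [1 2 3 4 3 2 1 0 1 0 1 0 1 0 1 0]
  -> pairs=8 depth=4 groups=5 -> yes

Answer: no no no no no yes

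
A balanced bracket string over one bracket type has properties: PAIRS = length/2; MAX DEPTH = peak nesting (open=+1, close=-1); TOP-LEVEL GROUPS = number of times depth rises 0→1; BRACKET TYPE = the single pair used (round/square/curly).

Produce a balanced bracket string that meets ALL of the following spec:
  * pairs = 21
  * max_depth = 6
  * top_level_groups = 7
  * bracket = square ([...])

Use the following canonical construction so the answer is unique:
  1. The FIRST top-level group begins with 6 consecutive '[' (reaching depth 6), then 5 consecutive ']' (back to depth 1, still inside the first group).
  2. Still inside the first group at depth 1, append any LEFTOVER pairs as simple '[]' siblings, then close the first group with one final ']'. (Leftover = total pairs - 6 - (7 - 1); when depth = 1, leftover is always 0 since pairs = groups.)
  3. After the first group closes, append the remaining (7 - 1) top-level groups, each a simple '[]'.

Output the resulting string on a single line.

Answer: [[[[[[]]]]][][][][][][][][][]][][][][][][]

Derivation:
Spec: pairs=21 depth=6 groups=7
Leftover pairs = 21 - 6 - (7-1) = 9
First group: deep chain of depth 6 + 9 sibling pairs
Remaining 6 groups: simple '[]' each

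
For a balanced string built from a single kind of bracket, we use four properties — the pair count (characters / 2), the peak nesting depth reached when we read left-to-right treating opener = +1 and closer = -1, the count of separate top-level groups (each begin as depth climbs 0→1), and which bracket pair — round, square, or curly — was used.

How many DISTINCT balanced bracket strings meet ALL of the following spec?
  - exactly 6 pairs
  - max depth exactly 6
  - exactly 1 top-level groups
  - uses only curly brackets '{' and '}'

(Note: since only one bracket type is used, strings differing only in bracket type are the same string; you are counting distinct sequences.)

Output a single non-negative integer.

Spec: pairs=6 depth=6 groups=1
Count(depth <= 6) = 42
Count(depth <= 5) = 41
Count(depth == 6) = 42 - 41 = 1

Answer: 1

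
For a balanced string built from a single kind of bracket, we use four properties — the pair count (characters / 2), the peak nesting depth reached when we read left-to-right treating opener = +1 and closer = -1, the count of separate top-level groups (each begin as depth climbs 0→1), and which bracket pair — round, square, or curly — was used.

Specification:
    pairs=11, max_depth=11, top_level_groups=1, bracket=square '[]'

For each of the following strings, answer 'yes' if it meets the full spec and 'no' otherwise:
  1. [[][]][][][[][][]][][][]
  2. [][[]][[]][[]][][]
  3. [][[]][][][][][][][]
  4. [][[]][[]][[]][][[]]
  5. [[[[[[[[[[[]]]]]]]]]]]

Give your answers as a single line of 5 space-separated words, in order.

String 1 '[[][]][][][[][][]][][][]': depth seq [1 2 1 2 1 0 1 0 1 0 1 2 1 2 1 2 1 0 1 0 1 0 1 0]
  -> pairs=12 depth=2 groups=7 -> no
String 2 '[][[]][[]][[]][][]': depth seq [1 0 1 2 1 0 1 2 1 0 1 2 1 0 1 0 1 0]
  -> pairs=9 depth=2 groups=6 -> no
String 3 '[][[]][][][][][][][]': depth seq [1 0 1 2 1 0 1 0 1 0 1 0 1 0 1 0 1 0 1 0]
  -> pairs=10 depth=2 groups=9 -> no
String 4 '[][[]][[]][[]][][[]]': depth seq [1 0 1 2 1 0 1 2 1 0 1 2 1 0 1 0 1 2 1 0]
  -> pairs=10 depth=2 groups=6 -> no
String 5 '[[[[[[[[[[[]]]]]]]]]]]': depth seq [1 2 3 4 5 6 7 8 9 10 11 10 9 8 7 6 5 4 3 2 1 0]
  -> pairs=11 depth=11 groups=1 -> yes

Answer: no no no no yes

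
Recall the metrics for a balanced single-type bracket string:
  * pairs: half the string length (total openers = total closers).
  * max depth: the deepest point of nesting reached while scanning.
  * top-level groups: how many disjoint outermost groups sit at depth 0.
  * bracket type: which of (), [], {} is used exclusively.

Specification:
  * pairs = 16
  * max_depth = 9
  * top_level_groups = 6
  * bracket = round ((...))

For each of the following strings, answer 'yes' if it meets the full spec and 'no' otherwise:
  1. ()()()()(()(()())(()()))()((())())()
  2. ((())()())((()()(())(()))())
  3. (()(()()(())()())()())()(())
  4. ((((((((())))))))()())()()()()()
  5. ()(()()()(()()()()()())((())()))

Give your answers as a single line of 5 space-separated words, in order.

String 1 '()()()()(()(()())(()()))()((())())()': depth seq [1 0 1 0 1 0 1 0 1 2 1 2 3 2 3 2 1 2 3 2 3 2 1 0 1 0 1 2 3 2 1 2 1 0 1 0]
  -> pairs=18 depth=3 groups=8 -> no
String 2 '((())()())((()()(())(()))())': depth seq [1 2 3 2 1 2 1 2 1 0 1 2 3 2 3 2 3 4 3 2 3 4 3 2 1 2 1 0]
  -> pairs=14 depth=4 groups=2 -> no
String 3 '(()(()()(())()())()())()(())': depth seq [1 2 1 2 3 2 3 2 3 4 3 2 3 2 3 2 1 2 1 2 1 0 1 0 1 2 1 0]
  -> pairs=14 depth=4 groups=3 -> no
String 4 '((((((((())))))))()())()()()()()': depth seq [1 2 3 4 5 6 7 8 9 8 7 6 5 4 3 2 1 2 1 2 1 0 1 0 1 0 1 0 1 0 1 0]
  -> pairs=16 depth=9 groups=6 -> yes
String 5 '()(()()()(()()()()()())((())()))': depth seq [1 0 1 2 1 2 1 2 1 2 3 2 3 2 3 2 3 2 3 2 3 2 1 2 3 4 3 2 3 2 1 0]
  -> pairs=16 depth=4 groups=2 -> no

Answer: no no no yes no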